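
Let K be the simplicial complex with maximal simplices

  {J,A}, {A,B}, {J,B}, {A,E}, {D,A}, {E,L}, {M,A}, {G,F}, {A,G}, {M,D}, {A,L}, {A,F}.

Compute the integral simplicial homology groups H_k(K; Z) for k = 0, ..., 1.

Fix the vertex order A < B < D < E < F < G < J < L < M and write every simplex with vertices in increasing order. Then dim K = 1 and the simplices of K are:

  0-simplices (9): A, B, D, E, F, G, J, L, M
  1-simplices (12): AB, AD, AE, AF, AG, AJ, AL, AM, BJ, DM, EL, FG

so the chain groups are C_0 ≅ Z^9, C_1 ≅ Z^12.

The boundary map ∂_1: C_1 → C_0 maps an edge to its endpoints' difference, ∂[p,q] = q − p.
The resulting 9×12 matrix has rank 8, and its Smith normal form has invariant factors (1,1,1,1,1,1,1,1).

Now H_k = ker ∂_k / im ∂_{k+1}, so:

  H_0: rank C_0 − rank ∂_1 = 9 − 8 = 1, and the invariant factors of ∂_1 are all 1, so H_0 ≅ Z.
  H_1: rank ker ∂_1 − rank ∂_2 = (12 − 8) − 0 = 4, and there is no ∂_2, so H_1 ≅ Z^4.

(K is a triangulation of a wedge of 4 circles.)

H_0 ≅ Z,  H_1 ≅ Z^4.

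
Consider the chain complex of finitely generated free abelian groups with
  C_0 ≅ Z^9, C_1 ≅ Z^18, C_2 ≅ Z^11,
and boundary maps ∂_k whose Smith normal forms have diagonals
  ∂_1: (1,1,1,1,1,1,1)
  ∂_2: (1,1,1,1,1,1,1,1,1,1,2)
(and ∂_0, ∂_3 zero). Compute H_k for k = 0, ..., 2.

H_0 ≅ Z^2,  H_1 ≅ Z/2Z,  H_2 = 0.

H_0: b_0 = 9 − 0 − 7 = 2; torsion from ∂_1 factors > 1: none. So H_0 ≅ Z^2.
H_1: b_1 = 18 − 7 − 11 = 0; torsion from ∂_2 factors > 1: [2]. So H_1 ≅ Z/2Z.
H_2: b_2 = 11 − 11 − 0 = 0; torsion from ∂_3 factors > 1: none. So H_2 ≅ 0.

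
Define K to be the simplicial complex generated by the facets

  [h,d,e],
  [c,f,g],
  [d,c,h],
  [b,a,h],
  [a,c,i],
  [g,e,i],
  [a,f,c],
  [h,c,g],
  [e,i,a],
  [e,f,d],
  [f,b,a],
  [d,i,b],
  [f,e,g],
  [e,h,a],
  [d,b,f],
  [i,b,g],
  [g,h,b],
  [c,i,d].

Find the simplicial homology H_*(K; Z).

K has 9 vertices, 27 edges, 18 triangles.
rank ∂_0 = 0, rank ∂_1 = 8 ⇒ b_0 = 9 − 0 − 8 = 1; all invariant factors of ∂_1 are 1 so no torsion. So H_0 = Z.
rank ∂_1 = 8, rank ∂_2 = 17 ⇒ b_1 = 27 − 8 − 17 = 2; all invariant factors of ∂_2 are 1 so no torsion. So H_1 = Z^2.
rank ∂_2 = 17, rank ∂_3 = 0 ⇒ b_2 = 18 − 17 − 0 = 1. So H_2 = Z.

H_0 = Z,  H_1 = Z^2,  H_2 = Z.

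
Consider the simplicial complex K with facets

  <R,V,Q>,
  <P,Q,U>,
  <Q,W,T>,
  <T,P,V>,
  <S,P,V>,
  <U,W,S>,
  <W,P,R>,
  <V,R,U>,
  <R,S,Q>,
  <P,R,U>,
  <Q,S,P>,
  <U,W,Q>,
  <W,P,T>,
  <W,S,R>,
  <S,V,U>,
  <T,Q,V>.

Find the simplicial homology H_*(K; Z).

Order the vertices as P < Q < R < S < T < U < V < W. Listing each simplex with vertices in this order, K has dimension 2 with simplices:

  0-simplices (8): P, Q, R, S, T, U, V, W
  1-simplices (24): PQ, PR, PS, PT, PU, PV, PW, QR, QS, QT, QU, QV, QW, RS, RU, RV, RW, SU, SV, SW, TV, TW, UV, UW
  2-simplices (16): PQS, PQU, PRU, PRW, PSV, PTV, PTW, QRS, QRV, QTV, QTW, QUW, RSW, RUV, SUV, SUW

so the chain groups are C_0 ≅ Z^8, C_1 ≅ Z^24, C_2 ≅ Z^16.

The boundary map ∂_1: C_1 → C_0 sends each edge [p,q] (with p < q) to q − p. For instance
  ∂UV = V − U.
As a 8×24 matrix over Z this has rank 7, with invariant factors (1,1,1,1,1,1,1).

The boundary map ∂_2: C_2 → C_1 acts by ∂[p,q,r] = [q,r] − [p,r] + [p,q]. For instance
  ∂PRU = RU − PU + PR,
  ∂QUW = UW − QW + QU.
As a 24×16 matrix over Z this has rank 15, with invariant factors (1,1,1,1,1,1,1,1,1,1,1,1,1,1,1).

Now H_k = ker ∂_k / im ∂_{k+1}, so:

  H_0: rank C_0 − rank ∂_1 = 8 − 7 = 1, and the invariant factors of ∂_1 are all 1, so H_0 ≅ Z.
  H_1: rank ker ∂_1 − rank ∂_2 = (24 − 7) − 15 = 2, and the invariant factors of ∂_2 are all 1, so H_1 ≅ Z^2.
  H_2: rank ker ∂_2 − rank ∂_3 = (16 − 15) − 0 = 1, and there is no ∂_3, so H_2 ≅ Z.

(K is a triangulation of the torus T^2.)

H_0 = Z,  H_1 = Z^2,  H_2 = Z.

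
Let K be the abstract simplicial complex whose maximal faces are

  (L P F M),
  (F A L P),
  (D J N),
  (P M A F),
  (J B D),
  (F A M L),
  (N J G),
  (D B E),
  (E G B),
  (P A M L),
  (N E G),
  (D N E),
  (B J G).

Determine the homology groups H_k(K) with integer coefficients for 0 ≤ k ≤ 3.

Order the vertices as A < B < D < E < F < G < J < L < M < N < P. Listing each simplex with vertices in this order, K has dimension 3 with simplices:

  0-simplices (11): A, B, D, E, F, G, J, L, M, N, P
  1-simplices (22): AF, AL, AM, AP, BD, BE, BG, BJ, DE, DJ, DN, EG, EN, FL, FM, FP, GJ, GN, JN, LM, LP, MP
  2-simplices (18): AFL, AFM, AFP, ALM, ALP, AMP, BDE, BDJ, BEG, BGJ, DEN, DJN, EGN, FLM, FLP, FMP, GJN, LMP
  3-simplices (5): AFLM, AFLP, AFMP, ALMP, FLMP

Hence C_0 ≅ Z^11, C_1 ≅ Z^22, C_2 ≅ Z^18, C_3 ≅ Z^5.

∂_1: C_1 → C_0 sends each edge [p,q] (with p < q) to q − p.
The 11×22 boundary matrix has rank 9 and Smith normal form diag(1,1,1,1,1,1,1,1,1).

Boundary ∂_2: C_2 → C_1 acts by ∂[p,q,r] = [q,r] − [p,r] + [p,q]. For instance
  ∂FLM = LM − FM + FL,
  ∂AFM = FM − AM + AF.
The resulting 22×18 matrix has rank 13, and its Smith normal form has invariant factors (1,1,1,1,1,1,1,1,1,1,1,1,1).

∂_3: C_3 → C_2 sends each 3-simplex σ to the alternating sum Σ_i (−1)^i (σ with its i-th vertex removed). For instance
  ∂FLMP = LMP − FMP + FLP − FLM,
  ∂AFMP = FMP − AMP + AFP − AFM.
The resulting 18×5 matrix has rank 4, and its Smith normal form has invariant factors (1,1,1,1).

Now H_k = ker ∂_k / im ∂_{k+1}, so:

  H_0: rank C_0 − rank ∂_1 = 11 − 9 = 2, and the invariant factors of ∂_1 are all 1, so H_0 = Z^2.
  H_1: rank ker ∂_1 − rank ∂_2 = (22 − 9) − 13 = 0, and the invariant factors of ∂_2 are all 1, so H_1 = 0.
  H_2: rank ker ∂_2 − rank ∂_3 = (18 − 13) − 4 = 1, and the invariant factors of ∂_3 are all 1, so H_2 = Z.
  H_3: rank ker ∂_3 − rank ∂_4 = (5 − 4) − 0 = 1, and there is no ∂_4, so H_3 = Z.

As a check, the Euler characteristic is 11 − 22 + 18 − 5 = 2, which agrees with 2 − 0 + 1 − 1 = 2.
(K is a triangulation of the disjoint union of the 3-sphere S^3 and the 2-sphere S^2.)

H_0 ≅ Z^2,  H_1 = 0,  H_2 ≅ Z,  H_3 ≅ Z.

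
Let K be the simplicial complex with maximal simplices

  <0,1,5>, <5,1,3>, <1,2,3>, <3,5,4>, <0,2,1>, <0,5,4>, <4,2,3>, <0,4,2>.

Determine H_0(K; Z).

Fix the vertex order 0 < 1 < 2 < 3 < 4 < 5 and write every simplex with vertices in increasing order. Then dim K = 2 and the simplices of K are:

  0-simplices (6): [0], [1], [2], [3], [4], [5]
  1-simplices (12): [0,1], [0,2], [0,4], [0,5], [1,2], [1,3], [1,5], [2,3], [2,4], [3,4], [3,5], [4,5]
  2-simplices (8): [0,1,2], [0,1,5], [0,2,4], [0,4,5], [1,2,3], [1,3,5], [2,3,4], [3,4,5]

Hence C_0 ≅ Z^6, C_1 ≅ Z^12, C_2 ≅ Z^8.

The boundary map ∂_1: C_1 → C_0 maps an edge to its endpoints' difference, ∂[p,q] = q − p. For instance
  ∂[0,2] = [2] − [0].
This gives a 6×12 integer matrix of rank 5; reducing to Smith normal form yields diagonal entries (1,1,1,1,1).

The boundary map ∂_2: C_2 → C_1 sends each 2-simplex [p,q,r] to [q,r] − [p,r] + [p,q]. For instance
  ∂[0,4,5] = [4,5] − [0,5] + [0,4],
  ∂[3,4,5] = [4,5] − [3,5] + [3,4].
As a 12×8 matrix over Z this has rank 7, with invariant factors (1,1,1,1,1,1,1).

From H_k ≅ ker(∂_k) / im(∂_{k+1}) we obtain:

  H_0: rank C_0 − rank ∂_1 = 6 − 5 = 1, and the invariant factors of ∂_1 are all 1, so H_0 = Z.

H_0 ≅ Z.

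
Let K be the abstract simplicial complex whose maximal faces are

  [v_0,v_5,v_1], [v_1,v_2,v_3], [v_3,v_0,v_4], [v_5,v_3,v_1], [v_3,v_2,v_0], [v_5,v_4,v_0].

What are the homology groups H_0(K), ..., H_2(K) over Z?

H_0 = Z,  H_1 = Z,  H_2 = 0.

Take the total order v_0 < v_1 < v_2 < v_3 < v_4 < v_5 on the vertex set. Then K (dimension 2) consists of the simplices:

  0-simplices (6): [v_0], [v_1], [v_2], [v_3], [v_4], [v_5]
  1-simplices (12): [v_0,v_1], [v_0,v_2], [v_0,v_3], [v_0,v_4], [v_0,v_5], [v_1,v_2], [v_1,v_3], [v_1,v_5], [v_2,v_3], [v_3,v_4], [v_3,v_5], [v_4,v_5]
  2-simplices (6): [v_0,v_1,v_5], [v_0,v_2,v_3], [v_0,v_3,v_4], [v_0,v_4,v_5], [v_1,v_2,v_3], [v_1,v_3,v_5]

Hence C_0 ≅ Z^6, C_1 ≅ Z^12, C_2 ≅ Z^6.

The boundary map ∂_1: C_1 → C_0 is given by ∂[p,q] = [q] − [p]. For instance
  ∂[v_0,v_3] = [v_3] − [v_0].
The resulting 6×12 matrix has rank 5, and its Smith normal form has invariant factors (1,1,1,1,1).

∂_2: C_2 → C_1 sends each 2-simplex [p,q,r] to [q,r] − [p,r] + [p,q]. For instance
  ∂[v_0,v_3,v_4] = [v_3,v_4] − [v_0,v_4] + [v_0,v_3],
  ∂[v_1,v_2,v_3] = [v_2,v_3] − [v_1,v_3] + [v_1,v_2].
The resulting 12×6 matrix has rank 6, and its Smith normal form has invariant factors (1,1,1,1,1,1).

From H_k ≅ ker(∂_k) / im(∂_{k+1}) we obtain:

  H_0: rank C_0 − rank ∂_1 = 6 − 5 = 1, and the invariant factors of ∂_1 are all 1, so H_0 = Z.
  H_1: rank ker ∂_1 − rank ∂_2 = (12 − 5) − 6 = 1, and the invariant factors of ∂_2 are all 1, so H_1 = Z.
  H_2: rank ker ∂_2 − rank ∂_3 = (6 − 6) − 0 = 0, and there is no ∂_3, so H_2 = 0.

(K is a triangulation of the cylinder S^1 x I.)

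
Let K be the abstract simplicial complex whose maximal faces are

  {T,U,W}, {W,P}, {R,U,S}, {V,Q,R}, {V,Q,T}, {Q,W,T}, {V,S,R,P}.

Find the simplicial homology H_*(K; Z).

Order the vertices as P < Q < R < S < T < U < V < W. Listing each simplex with vertices in this order, K has dimension 3 with simplices:

  0-simplices (8): P, Q, R, S, T, U, V, W
  1-simplices (17): PR, PS, PV, PW, QR, QT, QV, QW, RS, RU, RV, SU, SV, TU, TV, TW, UW
  2-simplices (9): PRS, PRV, PSV, QRV, QTV, QTW, RSU, RSV, TUW
  3-simplices (1): PRSV

Hence C_0 ≅ Z^8, C_1 ≅ Z^17, C_2 ≅ Z^9, C_3 ≅ Z^1.

Boundary ∂_1: C_1 → C_0 is given by ∂[p,q] = [q] − [p]. For instance
  ∂QW = W − Q.
The 8×17 boundary matrix has rank 7 and Smith normal form diag(1,1,1,1,1,1,1).

∂_2: C_2 → C_1 maps a triangle to the signed sum of its edges. For instance
  ∂QRV = RV − QV + QR,
  ∂PSV = SV − PV + PS.
As a 17×9 matrix over Z this has rank 8, with invariant factors (1,1,1,1,1,1,1,1).

The boundary map ∂_3: C_3 → C_2 sends each 3-simplex σ to the alternating sum Σ_i (−1)^i (σ with its i-th vertex removed). For instance
  ∂PRSV = RSV − PSV + PRV − PRS.
The resulting 9×1 matrix has rank 1, and its Smith normal form has invariant factors (1).

Computing H_k = (kernel of ∂_k) / (image of ∂_{k+1}):

  H_0: rank C_0 − rank ∂_1 = 8 − 7 = 1, and the invariant factors of ∂_1 are all 1, so H_0 = Z.
  H_1: rank ker ∂_1 − rank ∂_2 = (17 − 7) − 8 = 2, and the invariant factors of ∂_2 are all 1, so H_1 = Z^2.
  H_2: rank ker ∂_2 − rank ∂_3 = (9 − 8) − 1 = 0, and the invariant factors of ∂_3 are all 1, so H_2 = 0.
  H_3: rank ker ∂_3 − rank ∂_4 = (1 − 1) − 0 = 0, and there is no ∂_4, so H_3 = 0.

H_0 = Z,  H_1 = Z^2,  H_2 = 0,  H_3 = 0.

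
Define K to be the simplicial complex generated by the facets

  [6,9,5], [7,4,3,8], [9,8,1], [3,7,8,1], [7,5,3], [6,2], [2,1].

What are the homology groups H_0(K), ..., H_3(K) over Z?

H_0 ≅ Z,  H_1 ≅ Z^2,  H_2 = 0,  H_3 = 0.

We work with the vertex ordering 1 < 2 < 3 < 4 < 5 < 6 < 7 < 8 < 9. The simplices of K, each written with vertices in increasing order, are:

  0-simplices (9): [1], [2], [3], [4], [5], [6], [7], [8], [9]
  1-simplices (18): [1,2], [1,3], [1,7], [1,8], [1,9], [2,6], [3,4], [3,5], [3,7], [3,8], [4,7], [4,8], [5,6], [5,7], [5,9], [6,9], [7,8], [8,9]
  2-simplices (10): [1,3,7], [1,3,8], [1,7,8], [1,8,9], [3,4,7], [3,4,8], [3,5,7], [3,7,8], [4,7,8], [5,6,9]
  3-simplices (2): [1,3,7,8], [3,4,7,8]

giving chain groups C_0 ≅ Z^9, C_1 ≅ Z^18, C_2 ≅ Z^10, C_3 ≅ Z^2.

Boundary ∂_1: C_1 → C_0 sends each edge [p,q] (with p < q) to q − p.
As a 9×18 matrix over Z this has rank 8, with invariant factors (1,1,1,1,1,1,1,1).

∂_2: C_2 → C_1 acts by ∂[p,q,r] = [q,r] − [p,r] + [p,q]. For instance
  ∂[3,4,7] = [4,7] − [3,7] + [3,4],
  ∂[5,6,9] = [6,9] − [5,9] + [5,6].
As a 18×10 matrix over Z this has rank 8, with invariant factors (1,1,1,1,1,1,1,1).

The boundary map ∂_3: C_3 → C_2 sends each 3-simplex σ to the alternating sum Σ_i (−1)^i (σ with its i-th vertex removed). For instance
  ∂[1,3,7,8] = [3,7,8] − [1,7,8] + [1,3,8] − [1,3,7],
  ∂[3,4,7,8] = [4,7,8] − [3,7,8] + [3,4,8] − [3,4,7].
The 10×2 boundary matrix has rank 2 and Smith normal form diag(1,1).

Reading off H_k = ker ∂_k / im ∂_{k+1}:

  H_0: rank C_0 − rank ∂_1 = 9 − 8 = 1, and the invariant factors of ∂_1 are all 1, so H_0 ≅ Z.
  H_1: rank ker ∂_1 − rank ∂_2 = (18 − 8) − 8 = 2, and the invariant factors of ∂_2 are all 1, so H_1 ≅ Z^2.
  H_2: rank ker ∂_2 − rank ∂_3 = (10 − 8) − 2 = 0, and the invariant factors of ∂_3 are all 1, so H_2 ≅ 0.
  H_3: rank ker ∂_3 − rank ∂_4 = (2 − 2) − 0 = 0, and there is no ∂_4, so H_3 ≅ 0.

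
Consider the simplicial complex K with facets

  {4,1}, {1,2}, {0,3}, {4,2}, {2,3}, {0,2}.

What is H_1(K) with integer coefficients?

We work with the vertex ordering 0 < 1 < 2 < 3 < 4. The simplices of K, each written with vertices in increasing order, are:

  0-simplices (5): [0], [1], [2], [3], [4]
  1-simplices (6): [0,2], [0,3], [1,2], [1,4], [2,3], [2,4]

so the chain groups are C_0 ≅ Z^5, C_1 ≅ Z^6.

Boundary ∂_1: C_1 → C_0 maps an edge to its endpoints' difference, ∂[p,q] = q − p.
The resulting 5×6 matrix has rank 4, and its Smith normal form has invariant factors (1,1,1,1).

Reading off H_k = ker ∂_k / im ∂_{k+1}:

  H_1: rank ker ∂_1 − rank ∂_2 = (6 − 4) − 0 = 2, and there is no ∂_2, so H_1 ≅ Z^2.

H_1 ≅ Z^2.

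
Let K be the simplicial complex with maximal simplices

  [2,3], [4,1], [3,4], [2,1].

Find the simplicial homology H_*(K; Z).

Take the total order 1 < 2 < 3 < 4 on the vertex set. Then K (dimension 1) consists of the simplices:

  0-simplices (4): [1], [2], [3], [4]
  1-simplices (4): [1,2], [1,4], [2,3], [3,4]

Hence C_0 ≅ Z^4, C_1 ≅ Z^4.

∂_1: C_1 → C_0 sends each edge [p,q] (with p < q) to q − p. For instance
  ∂[3,4] = [4] − [3].
This gives a 4×4 integer matrix of rank 3; reducing to Smith normal form yields diagonal entries (1,1,1).

Computing H_k = (kernel of ∂_k) / (image of ∂_{k+1}):

  H_0: rank C_0 − rank ∂_1 = 4 − 3 = 1, and the invariant factors of ∂_1 are all 1, so H_0 = Z.
  H_1: rank ker ∂_1 − rank ∂_2 = (4 − 3) − 0 = 1, and there is no ∂_2, so H_1 = Z.

H_0 = Z,  H_1 = Z.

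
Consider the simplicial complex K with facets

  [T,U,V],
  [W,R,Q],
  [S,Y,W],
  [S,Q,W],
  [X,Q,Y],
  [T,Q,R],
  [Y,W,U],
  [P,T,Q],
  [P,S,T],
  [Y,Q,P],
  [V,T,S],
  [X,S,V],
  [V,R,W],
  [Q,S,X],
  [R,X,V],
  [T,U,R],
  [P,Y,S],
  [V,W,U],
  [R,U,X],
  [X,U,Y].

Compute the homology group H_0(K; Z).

H_0 ≅ Z.

We work with the vertex ordering P < Q < R < S < T < U < V < W < X < Y. The simplices of K, each written with vertices in increasing order, are:

  0-simplices (10): P, Q, R, S, T, U, V, W, X, Y
  1-simplices (30): PQ, PS, PT, PY, QR, QS, QT, QW, QX, QY, RT, RU, RV, RW, RX, ST, SV, SW, SX, SY, TU, TV, UV, UW, UX, UY, VW, VX, WY, XY
  2-simplices (20): PQT, PQY, PST, PSY, QRT, QRW, QSW, QSX, QXY, RTU, RUX, RVW, RVX, STV, SVX, SWY, TUV, UVW, UWY, UXY

giving chain groups C_0 ≅ Z^10, C_1 ≅ Z^30, C_2 ≅ Z^20.

∂_1: C_1 → C_0 is given by ∂[p,q] = [q] − [p].
The resulting 10×30 matrix has rank 9, and its Smith normal form has invariant factors (1,1,1,1,1,1,1,1,1).

∂_2: C_2 → C_1 sends each 2-simplex [p,q,r] to [q,r] − [p,r] + [p,q]. For instance
  ∂PST = ST − PT + PS,
  ∂QRW = RW − QW + QR.
The resulting 30×20 matrix has rank 20, and its Smith normal form has invariant factors (1,1,1,1,1,1,1,1,1,1,1,1,1,1,1,1,1,1,1,2).

From H_k ≅ ker(∂_k) / im(∂_{k+1}) we obtain:

  H_0: rank C_0 − rank ∂_1 = 10 − 9 = 1, and the invariant factors of ∂_1 are all 1, so H_0 ≅ Z.

(K is a triangulation of the Klein bottle.)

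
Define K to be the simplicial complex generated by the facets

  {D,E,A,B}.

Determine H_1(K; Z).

Order the vertices as A < B < D < E. Listing each simplex with vertices in this order, K has dimension 3 with simplices:

  0-simplices (4): A, B, D, E
  1-simplices (6): AB, AD, AE, BD, BE, DE
  2-simplices (4): ABD, ABE, ADE, BDE
  3-simplices (1): ABDE

Hence C_0 ≅ Z^4, C_1 ≅ Z^6, C_2 ≅ Z^4, C_3 ≅ Z^1.

Boundary ∂_1: C_1 → C_0 maps an edge to its endpoints' difference, ∂[p,q] = q − p.
The resulting 4×6 matrix has rank 3, and its Smith normal form has invariant factors (1,1,1).

The boundary map ∂_2: C_2 → C_1 sends each 2-simplex [p,q,r] to [q,r] − [p,r] + [p,q]. For instance
  ∂ADE = DE − AE + AD,
  ∂BDE = DE − BE + BD.
The resulting 6×4 matrix has rank 3, and its Smith normal form has invariant factors (1,1,1).

Boundary ∂_3: C_3 → C_2 sends each 3-simplex σ to the alternating sum Σ_i (−1)^i (σ with its i-th vertex removed). For instance
  ∂ABDE = BDE − ADE + ABE − ABD.
The resulting 4×1 matrix has rank 1, and its Smith normal form has invariant factors (1).

Computing H_k = (kernel of ∂_k) / (image of ∂_{k+1}):

  H_1: rank ker ∂_1 − rank ∂_2 = (6 − 3) − 3 = 0, and the invariant factors of ∂_2 are all 1, so H_1 = 0.

(K is a triangulation of the 3-simplex.)

H_1 = 0.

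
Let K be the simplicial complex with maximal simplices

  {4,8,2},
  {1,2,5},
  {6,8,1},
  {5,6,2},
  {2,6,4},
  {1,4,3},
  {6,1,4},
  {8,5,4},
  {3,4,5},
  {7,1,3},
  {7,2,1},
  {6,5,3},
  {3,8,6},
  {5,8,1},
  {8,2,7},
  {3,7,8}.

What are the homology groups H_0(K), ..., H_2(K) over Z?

H_0 = Z,  H_1 = Z^2,  H_2 = Z.

Take the total order 1 < 2 < 3 < 4 < 5 < 6 < 7 < 8 on the vertex set. Then K (dimension 2) consists of the simplices:

  0-simplices (8): [1], [2], [3], [4], [5], [6], [7], [8]
  1-simplices (24): (24 of them)
  2-simplices (16): [1,2,5], [1,2,7], [1,3,4], [1,3,7], [1,4,6], [1,5,8], [1,6,8], [2,4,6], [2,4,8], [2,5,6], [2,7,8], [3,4,5], [3,5,6], [3,6,8], [3,7,8], [4,5,8]

Hence C_0 ≅ Z^8, C_1 ≅ Z^24, C_2 ≅ Z^16.

The boundary map ∂_1: C_1 → C_0 sends each edge [p,q] (with p < q) to q − p.
The 8×24 boundary matrix has rank 7 and Smith normal form diag(1,1,1,1,1,1,1).

The boundary map ∂_2: C_2 → C_1 maps a triangle to the signed sum of its edges. For instance
  ∂[3,7,8] = [7,8] − [3,8] + [3,7],
  ∂[2,7,8] = [7,8] − [2,8] + [2,7].
As a 24×16 matrix over Z this has rank 15, with invariant factors (1,1,1,1,1,1,1,1,1,1,1,1,1,1,1).

Reading off H_k = ker ∂_k / im ∂_{k+1}:

  H_0: rank C_0 − rank ∂_1 = 8 − 7 = 1, and the invariant factors of ∂_1 are all 1, so H_0 ≅ Z.
  H_1: rank ker ∂_1 − rank ∂_2 = (24 − 7) − 15 = 2, and the invariant factors of ∂_2 are all 1, so H_1 ≅ Z^2.
  H_2: rank ker ∂_2 − rank ∂_3 = (16 − 15) − 0 = 1, and there is no ∂_3, so H_2 ≅ Z.

As a check, the Euler characteristic is 8 − 24 + 16 = 0, which agrees with 1 − 2 + 1 = 0.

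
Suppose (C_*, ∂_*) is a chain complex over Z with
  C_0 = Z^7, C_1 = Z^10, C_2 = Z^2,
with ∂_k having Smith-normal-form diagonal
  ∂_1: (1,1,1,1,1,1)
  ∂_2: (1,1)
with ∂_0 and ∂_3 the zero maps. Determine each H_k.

H_0: b_0 = 7 − 0 − 6 = 1; torsion from ∂_1 factors > 1: none. So H_0 = Z.
H_1: b_1 = 10 − 6 − 2 = 2; torsion from ∂_2 factors > 1: none. So H_1 = Z^2.
H_2: b_2 = 2 − 2 − 0 = 0; torsion from ∂_3 factors > 1: none. So H_2 = 0.

H_0 = Z,  H_1 = Z^2,  H_2 = 0.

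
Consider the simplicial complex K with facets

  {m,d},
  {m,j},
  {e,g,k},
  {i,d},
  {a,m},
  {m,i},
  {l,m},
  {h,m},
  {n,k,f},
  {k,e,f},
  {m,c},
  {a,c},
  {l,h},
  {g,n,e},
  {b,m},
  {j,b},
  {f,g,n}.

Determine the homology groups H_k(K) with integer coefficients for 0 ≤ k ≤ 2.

H_0 = Z^2,  H_1 = Z^5,  H_2 = 0.

We work with the vertex ordering a < b < c < d < e < f < g < h < i < j < k < l < m < n. The simplices of K, each written with vertices in increasing order, are:

  0-simplices (14): a, b, c, d, e, f, g, h, i, j, k, l, m, n
  1-simplices (22): ac, am, bj, bm, cm, di, dm, ef, eg, ek, en, fg, fk, fn, gk, gn, hl, hm, im, jm, kn, lm
  2-simplices (5): efk, egk, egn, fgn, fkn

giving chain groups C_0 ≅ Z^14, C_1 ≅ Z^22, C_2 ≅ Z^5.

Boundary ∂_1: C_1 → C_0 maps an edge to its endpoints' difference, ∂[p,q] = q − p. For instance
  ∂ef = f − e.
As a 14×22 matrix over Z this has rank 12, with invariant factors (1,1,1,1,1,1,1,1,1,1,1,1).

The boundary map ∂_2: C_2 → C_1 acts by ∂[p,q,r] = [q,r] − [p,r] + [p,q]. For instance
  ∂egn = gn − en + eg,
  ∂fkn = kn − fn + fk.
This gives a 22×5 integer matrix of rank 5; reducing to Smith normal form yields diagonal entries (1,1,1,1,1).

Now H_k = ker ∂_k / im ∂_{k+1}, so:

  H_0: rank C_0 − rank ∂_1 = 14 − 12 = 2, and the invariant factors of ∂_1 are all 1, so H_0 = Z^2.
  H_1: rank ker ∂_1 − rank ∂_2 = (22 − 12) − 5 = 5, and the invariant factors of ∂_2 are all 1, so H_1 = Z^5.
  H_2: rank ker ∂_2 − rank ∂_3 = (5 − 5) − 0 = 0, and there is no ∂_3, so H_2 = 0.

As a check, the Euler characteristic is 14 − 22 + 5 = -3, which agrees with 2 − 5 + 0 = -3.
(K is a triangulation of the disjoint union of a wedge of 4 circles and the Möbius band.)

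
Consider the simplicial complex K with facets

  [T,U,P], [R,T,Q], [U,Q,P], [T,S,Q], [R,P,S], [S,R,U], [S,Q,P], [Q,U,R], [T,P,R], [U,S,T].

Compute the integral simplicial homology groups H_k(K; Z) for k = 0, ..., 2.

K has 6 vertices, 15 edges, 10 triangles.
rank ∂_0 = 0, rank ∂_1 = 5 ⇒ b_0 = 6 − 0 − 5 = 1; all invariant factors of ∂_1 are 1 so no torsion. So H_0 ≅ Z.
rank ∂_1 = 5, rank ∂_2 = 10 ⇒ b_1 = 15 − 5 − 10 = 0; ∂_2 has invariant factor(s) [2] giving torsion. So H_1 ≅ Z/2.
rank ∂_2 = 10, rank ∂_3 = 0 ⇒ b_2 = 10 − 10 − 0 = 0. So H_2 ≅ 0.

H_0 = Z,  H_1 = Z/2,  H_2 = 0.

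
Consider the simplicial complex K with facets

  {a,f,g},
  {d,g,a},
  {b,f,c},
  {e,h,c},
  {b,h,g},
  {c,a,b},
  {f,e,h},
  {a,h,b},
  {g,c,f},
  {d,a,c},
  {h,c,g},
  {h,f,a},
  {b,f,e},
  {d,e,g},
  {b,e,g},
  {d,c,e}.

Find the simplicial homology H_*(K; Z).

Take the total order a < b < c < d < e < f < g < h on the vertex set. Then K (dimension 2) consists of the simplices:

  0-simplices (8): a, b, c, d, e, f, g, h
  1-simplices (24): ab, ac, ad, af, ag, ah, bc, be, bf, bg, bh, cd, ce, cf, cg, ch, de, dg, ef, eg, eh, fg, fh, gh
  2-simplices (16): abc, abh, acd, adg, afg, afh, bcf, bef, beg, bgh, cde, ceh, cfg, cgh, deg, efh

Hence C_0 ≅ Z^8, C_1 ≅ Z^24, C_2 ≅ Z^16.

∂_1: C_1 → C_0 sends each edge [p,q] (with p < q) to q − p. For instance
  ∂af = f − a.
This gives a 8×24 integer matrix of rank 7; reducing to Smith normal form yields diagonal entries (1,1,1,1,1,1,1).

Boundary ∂_2: C_2 → C_1 maps a triangle to the signed sum of its edges. For instance
  ∂afg = fg − ag + af,
  ∂cgh = gh − ch + cg.
The resulting 24×16 matrix has rank 15, and its Smith normal form has invariant factors (1,1,1,1,1,1,1,1,1,1,1,1,1,1,1).

Computing H_k = (kernel of ∂_k) / (image of ∂_{k+1}):

  H_0: rank C_0 − rank ∂_1 = 8 − 7 = 1, and the invariant factors of ∂_1 are all 1, so H_0 ≅ Z.
  H_1: rank ker ∂_1 − rank ∂_2 = (24 − 7) − 15 = 2, and the invariant factors of ∂_2 are all 1, so H_1 ≅ Z^2.
  H_2: rank ker ∂_2 − rank ∂_3 = (16 − 15) − 0 = 1, and there is no ∂_3, so H_2 ≅ Z.

As a check, the Euler characteristic is 8 − 24 + 16 = 0, which agrees with 1 − 2 + 1 = 0.

H_0 = Z,  H_1 = Z^2,  H_2 = Z.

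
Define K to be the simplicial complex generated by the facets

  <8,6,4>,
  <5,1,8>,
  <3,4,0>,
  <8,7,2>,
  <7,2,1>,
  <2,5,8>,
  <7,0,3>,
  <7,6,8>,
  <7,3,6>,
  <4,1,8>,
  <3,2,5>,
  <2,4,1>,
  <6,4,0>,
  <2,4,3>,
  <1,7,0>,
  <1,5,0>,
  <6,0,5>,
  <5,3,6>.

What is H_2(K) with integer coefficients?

Order the vertices as 0 < 1 < 2 < 3 < 4 < 5 < 6 < 7 < 8. Listing each simplex with vertices in this order, K has dimension 2 with simplices:

  0-simplices (9): [0], [1], [2], [3], [4], [5], [6], [7], [8]
  1-simplices (27): (27 of them)
  2-simplices (18): [0,1,5], [0,1,7], [0,3,4], [0,3,7], [0,4,6], [0,5,6], [1,2,4], [1,2,7], [1,4,8], [1,5,8], [2,3,4], [2,3,5], [2,5,8], [2,7,8], [3,5,6], [3,6,7], [4,6,8], [6,7,8]

giving chain groups C_0 ≅ Z^9, C_1 ≅ Z^27, C_2 ≅ Z^18.

Boundary ∂_1: C_1 → C_0 maps an edge to its endpoints' difference, ∂[p,q] = q − p. For instance
  ∂[4,6] = [6] − [4].
This gives a 9×27 integer matrix of rank 8; reducing to Smith normal form yields diagonal entries (1,1,1,1,1,1,1,1).

Boundary ∂_2: C_2 → C_1 maps a triangle to the signed sum of its edges. For instance
  ∂[2,5,8] = [5,8] − [2,8] + [2,5],
  ∂[0,1,7] = [1,7] − [0,7] + [0,1].
The 27×18 boundary matrix has rank 18 and Smith normal form diag(1,1,1,1,1,1,1,1,1,1,1,1,1,1,1,1,1,2).

Computing H_k = (kernel of ∂_k) / (image of ∂_{k+1}):

  H_2: rank ker ∂_2 − rank ∂_3 = (18 − 18) − 0 = 0, and there is no ∂_3, so H_2 ≅ 0.

H_2 ≅ 0.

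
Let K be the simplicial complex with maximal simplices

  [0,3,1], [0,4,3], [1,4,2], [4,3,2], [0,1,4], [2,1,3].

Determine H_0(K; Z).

Fix the vertex order 0 < 1 < 2 < 3 < 4 and write every simplex with vertices in increasing order. Then dim K = 2 and the simplices of K are:

  0-simplices (5): [0], [1], [2], [3], [4]
  1-simplices (9): [0,1], [0,3], [0,4], [1,2], [1,3], [1,4], [2,3], [2,4], [3,4]
  2-simplices (6): [0,1,3], [0,1,4], [0,3,4], [1,2,3], [1,2,4], [2,3,4]

so the chain groups are C_0 ≅ Z^5, C_1 ≅ Z^9, C_2 ≅ Z^6.

Boundary ∂_1: C_1 → C_0 maps an edge to its endpoints' difference, ∂[p,q] = q − p.
The resulting 5×9 matrix has rank 4, and its Smith normal form has invariant factors (1,1,1,1).

Boundary ∂_2: C_2 → C_1 maps a triangle to the signed sum of its edges. For instance
  ∂[2,3,4] = [3,4] − [2,4] + [2,3],
  ∂[0,1,4] = [1,4] − [0,4] + [0,1].
As a 9×6 matrix over Z this has rank 5, with invariant factors (1,1,1,1,1).

Computing H_k = (kernel of ∂_k) / (image of ∂_{k+1}):

  H_0: rank C_0 − rank ∂_1 = 5 − 4 = 1, and the invariant factors of ∂_1 are all 1, so H_0 = Z.

(K is a triangulation of the 2-sphere S^2.)

H_0 ≅ Z.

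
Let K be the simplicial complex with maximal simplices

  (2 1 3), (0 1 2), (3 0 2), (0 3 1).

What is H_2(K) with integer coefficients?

Take the total order 0 < 1 < 2 < 3 on the vertex set. Then K (dimension 2) consists of the simplices:

  0-simplices (4): [0], [1], [2], [3]
  1-simplices (6): [0,1], [0,2], [0,3], [1,2], [1,3], [2,3]
  2-simplices (4): [0,1,2], [0,1,3], [0,2,3], [1,2,3]

Hence C_0 ≅ Z^4, C_1 ≅ Z^6, C_2 ≅ Z^4.

The boundary map ∂_1: C_1 → C_0 sends each edge [p,q] (with p < q) to q − p. For instance
  ∂[1,3] = [3] − [1].
As a 4×6 matrix over Z this has rank 3, with invariant factors (1,1,1).

∂_2: C_2 → C_1 maps a triangle to the signed sum of its edges. For instance
  ∂[1,2,3] = [2,3] − [1,3] + [1,2],
  ∂[0,1,2] = [1,2] − [0,2] + [0,1].
As a 6×4 matrix over Z this has rank 3, with invariant factors (1,1,1).

From H_k ≅ ker(∂_k) / im(∂_{k+1}) we obtain:

  H_2: rank ker ∂_2 − rank ∂_3 = (4 − 3) − 0 = 1, and there is no ∂_3, so H_2 ≅ Z.

H_2 = Z.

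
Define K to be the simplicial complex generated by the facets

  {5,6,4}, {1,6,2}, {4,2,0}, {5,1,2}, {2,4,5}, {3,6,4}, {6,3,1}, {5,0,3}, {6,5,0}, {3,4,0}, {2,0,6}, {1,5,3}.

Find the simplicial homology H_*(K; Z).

Fix the vertex order 0 < 1 < 2 < 3 < 4 < 5 < 6 and write every simplex with vertices in increasing order. Then dim K = 2 and the simplices of K are:

  0-simplices (7): [0], [1], [2], [3], [4], [5], [6]
  1-simplices (18): [0,2], [0,3], [0,4], [0,5], [0,6], [1,2], [1,3], [1,5], [1,6], [2,4], [2,5], [2,6], [3,4], [3,5], [3,6], [4,5], [4,6], [5,6]
  2-simplices (12): [0,2,4], [0,2,6], [0,3,4], [0,3,5], [0,5,6], [1,2,5], [1,2,6], [1,3,5], [1,3,6], [2,4,5], [3,4,6], [4,5,6]

giving chain groups C_0 ≅ Z^7, C_1 ≅ Z^18, C_2 ≅ Z^12.

Boundary ∂_1: C_1 → C_0 maps an edge to its endpoints' difference, ∂[p,q] = q − p.
This gives a 7×18 integer matrix of rank 6; reducing to Smith normal form yields diagonal entries (1,1,1,1,1,1).

Boundary ∂_2: C_2 → C_1 maps a triangle to the signed sum of its edges. For instance
  ∂[1,3,6] = [3,6] − [1,6] + [1,3],
  ∂[1,2,5] = [2,5] − [1,5] + [1,2].
This gives a 18×12 integer matrix of rank 12; reducing to Smith normal form yields diagonal entries (1,1,1,1,1,1,1,1,1,1,1,2).

Now H_k = ker ∂_k / im ∂_{k+1}, so:

  H_0: rank C_0 − rank ∂_1 = 7 − 6 = 1, and the invariant factors of ∂_1 are all 1, so H_0 = Z.
  H_1: rank ker ∂_1 − rank ∂_2 = (18 − 6) − 12 = 0, and ∂_2 has invariant factor 2 > 1, so H_1 = Z/2.
  H_2: rank ker ∂_2 − rank ∂_3 = (12 − 12) − 0 = 0, and there is no ∂_3, so H_2 = 0.

As a check, the Euler characteristic is 7 − 18 + 12 = 1, which agrees with 1 − 0 + 0 = 1.

H_0 = Z,  H_1 = Z/2,  H_2 = 0.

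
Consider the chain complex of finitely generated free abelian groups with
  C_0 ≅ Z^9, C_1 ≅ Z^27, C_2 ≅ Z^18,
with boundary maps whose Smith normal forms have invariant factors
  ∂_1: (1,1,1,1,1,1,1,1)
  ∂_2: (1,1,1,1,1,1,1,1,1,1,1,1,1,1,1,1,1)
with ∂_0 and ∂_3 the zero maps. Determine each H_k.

H_0 ≅ Z,  H_1 ≅ Z^2,  H_2 ≅ Z.

H_0: b_0 = 9 − 0 − 8 = 1; torsion from ∂_1 factors > 1: none. So H_0 ≅ Z.
H_1: b_1 = 27 − 8 − 17 = 2; torsion from ∂_2 factors > 1: none. So H_1 ≅ Z^2.
H_2: b_2 = 18 − 17 − 0 = 1; torsion from ∂_3 factors > 1: none. So H_2 ≅ Z.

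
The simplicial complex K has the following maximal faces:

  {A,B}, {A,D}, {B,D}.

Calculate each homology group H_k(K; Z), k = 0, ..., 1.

Order the vertices as A < B < D. Listing each simplex with vertices in this order, K has dimension 1 with simplices:

  0-simplices (3): A, B, D
  1-simplices (3): AB, AD, BD

Hence C_0 ≅ Z^3, C_1 ≅ Z^3.

Boundary ∂_1: C_1 → C_0 is given by ∂[p,q] = [q] − [p].
The resulting 3×3 matrix has rank 2, and its Smith normal form has invariant factors (1,1).

Computing H_k = (kernel of ∂_k) / (image of ∂_{k+1}):

  H_0: rank C_0 − rank ∂_1 = 3 − 2 = 1, and the invariant factors of ∂_1 are all 1, so H_0 = Z.
  H_1: rank ker ∂_1 − rank ∂_2 = (3 − 2) − 0 = 1, and there is no ∂_2, so H_1 = Z.

As a check, the Euler characteristic is 3 − 3 = 0, which agrees with 1 − 1 = 0.

H_0 = Z,  H_1 = Z.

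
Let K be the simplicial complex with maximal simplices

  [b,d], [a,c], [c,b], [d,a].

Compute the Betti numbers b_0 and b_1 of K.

We work with the vertex ordering a < b < c < d. The simplices of K, each written with vertices in increasing order, are:

  0-simplices (4): a, b, c, d
  1-simplices (4): ac, ad, bc, bd

so the chain groups are C_0 ≅ Z^4, C_1 ≅ Z^4.

∂_1: C_1 → C_0 is given by ∂[p,q] = [q] − [p].
The resulting 4×4 matrix has rank 3, and its Smith normal form has invariant factors (1,1,1).

Now H_k = ker ∂_k / im ∂_{k+1}, so:

  H_0: rank C_0 − rank ∂_1 = 4 − 3 = 1, and the invariant factors of ∂_1 are all 1, so H_0 ≅ Z.
  H_1: rank ker ∂_1 − rank ∂_2 = (4 − 3) − 0 = 1, and there is no ∂_2, so H_1 ≅ Z.

As a check, the Euler characteristic is 4 − 4 = 0, which agrees with 1 − 1 = 0.
(K is a triangulation of the circle S^1.)

Hence the Betti numbers are b_0 = 1, b_1 = 1.

b_0 = 1, b_1 = 1.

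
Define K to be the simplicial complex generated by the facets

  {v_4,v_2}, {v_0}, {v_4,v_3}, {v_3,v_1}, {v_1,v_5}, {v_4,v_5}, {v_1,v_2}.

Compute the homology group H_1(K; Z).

K has 6 vertices, 6 edges.
rank ∂_1 = 4, rank ∂_2 = 0 ⇒ b_1 = 6 − 4 − 0 = 2. So H_1 ≅ Z^2.

H_1 ≅ Z^2.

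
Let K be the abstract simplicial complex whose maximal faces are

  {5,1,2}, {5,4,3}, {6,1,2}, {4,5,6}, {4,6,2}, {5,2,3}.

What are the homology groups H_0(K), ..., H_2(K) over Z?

H_0 ≅ Z,  H_1 ≅ Z,  H_2 = 0.

Take the total order 1 < 2 < 3 < 4 < 5 < 6 on the vertex set. Then K (dimension 2) consists of the simplices:

  0-simplices (6): [1], [2], [3], [4], [5], [6]
  1-simplices (12): [1,2], [1,5], [1,6], [2,3], [2,4], [2,5], [2,6], [3,4], [3,5], [4,5], [4,6], [5,6]
  2-simplices (6): [1,2,5], [1,2,6], [2,3,5], [2,4,6], [3,4,5], [4,5,6]

Hence C_0 ≅ Z^6, C_1 ≅ Z^12, C_2 ≅ Z^6.

The boundary map ∂_1: C_1 → C_0 is given by ∂[p,q] = [q] − [p]. For instance
  ∂[2,4] = [4] − [2].
This gives a 6×12 integer matrix of rank 5; reducing to Smith normal form yields diagonal entries (1,1,1,1,1).

Boundary ∂_2: C_2 → C_1 maps a triangle to the signed sum of its edges. For instance
  ∂[3,4,5] = [4,5] − [3,5] + [3,4],
  ∂[2,4,6] = [4,6] − [2,6] + [2,4].
As a 12×6 matrix over Z this has rank 6, with invariant factors (1,1,1,1,1,1).

Reading off H_k = ker ∂_k / im ∂_{k+1}:

  H_0: rank C_0 − rank ∂_1 = 6 − 5 = 1, and the invariant factors of ∂_1 are all 1, so H_0 = Z.
  H_1: rank ker ∂_1 − rank ∂_2 = (12 − 5) − 6 = 1, and the invariant factors of ∂_2 are all 1, so H_1 = Z.
  H_2: rank ker ∂_2 − rank ∂_3 = (6 − 6) − 0 = 0, and there is no ∂_3, so H_2 = 0.

(K is a triangulation of the cylinder S^1 x I.)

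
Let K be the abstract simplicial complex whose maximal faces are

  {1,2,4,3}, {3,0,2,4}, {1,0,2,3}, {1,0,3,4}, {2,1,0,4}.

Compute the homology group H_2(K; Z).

Take the total order 0 < 1 < 2 < 3 < 4 on the vertex set. Then K (dimension 3) consists of the simplices:

  0-simplices (5): [0], [1], [2], [3], [4]
  1-simplices (10): [0,1], [0,2], [0,3], [0,4], [1,2], [1,3], [1,4], [2,3], [2,4], [3,4]
  2-simplices (10): [0,1,2], [0,1,3], [0,1,4], [0,2,3], [0,2,4], [0,3,4], [1,2,3], [1,2,4], [1,3,4], [2,3,4]
  3-simplices (5): [0,1,2,3], [0,1,2,4], [0,1,3,4], [0,2,3,4], [1,2,3,4]

so the chain groups are C_0 ≅ Z^5, C_1 ≅ Z^10, C_2 ≅ Z^10, C_3 ≅ Z^5.

∂_1: C_1 → C_0 sends each edge [p,q] (with p < q) to q − p. For instance
  ∂[0,4] = [4] − [0].
The 5×10 boundary matrix has rank 4 and Smith normal form diag(1,1,1,1).

∂_2: C_2 → C_1 sends each 2-simplex [p,q,r] to [q,r] − [p,r] + [p,q]. For instance
  ∂[0,2,3] = [2,3] − [0,3] + [0,2],
  ∂[0,1,3] = [1,3] − [0,3] + [0,1].
The resulting 10×10 matrix has rank 6, and its Smith normal form has invariant factors (1,1,1,1,1,1).

Boundary ∂_3: C_3 → C_2 sends each 3-simplex σ to the alternating sum Σ_i (−1)^i (σ with its i-th vertex removed). For instance
  ∂[0,1,2,3] = [1,2,3] − [0,2,3] + [0,1,3] − [0,1,2],
  ∂[0,1,2,4] = [1,2,4] − [0,2,4] + [0,1,4] − [0,1,2].
The resulting 10×5 matrix has rank 4, and its Smith normal form has invariant factors (1,1,1,1).

Now H_k = ker ∂_k / im ∂_{k+1}, so:

  H_2: rank ker ∂_2 − rank ∂_3 = (10 − 6) − 4 = 0, and the invariant factors of ∂_3 are all 1, so H_2 ≅ 0.

H_2 = 0.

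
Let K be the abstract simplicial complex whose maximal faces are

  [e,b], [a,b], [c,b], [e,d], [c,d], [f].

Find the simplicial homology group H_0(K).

H_0 ≅ Z^2.

Take the total order a < b < c < d < e < f on the vertex set. Then K (dimension 1) consists of the simplices:

  0-simplices (6): a, b, c, d, e, f
  1-simplices (5): ab, bc, be, cd, de

giving chain groups C_0 ≅ Z^6, C_1 ≅ Z^5.

The boundary map ∂_1: C_1 → C_0 maps an edge to its endpoints' difference, ∂[p,q] = q − p.
This gives a 6×5 integer matrix of rank 4; reducing to Smith normal form yields diagonal entries (1,1,1,1).

Now H_k = ker ∂_k / im ∂_{k+1}, so:

  H_0: rank C_0 − rank ∂_1 = 6 − 4 = 2, and the invariant factors of ∂_1 are all 1, so H_0 ≅ Z^2.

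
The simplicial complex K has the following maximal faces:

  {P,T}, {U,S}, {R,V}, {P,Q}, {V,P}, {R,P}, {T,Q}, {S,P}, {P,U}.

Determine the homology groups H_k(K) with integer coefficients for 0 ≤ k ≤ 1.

Take the total order P < Q < R < S < T < U < V on the vertex set. Then K (dimension 1) consists of the simplices:

  0-simplices (7): P, Q, R, S, T, U, V
  1-simplices (9): PQ, PR, PS, PT, PU, PV, QT, RV, SU

Hence C_0 ≅ Z^7, C_1 ≅ Z^9.

Boundary ∂_1: C_1 → C_0 is given by ∂[p,q] = [q] − [p]. For instance
  ∂SU = U − S.
This gives a 7×9 integer matrix of rank 6; reducing to Smith normal form yields diagonal entries (1,1,1,1,1,1).

Computing H_k = (kernel of ∂_k) / (image of ∂_{k+1}):

  H_0: rank C_0 − rank ∂_1 = 7 − 6 = 1, and the invariant factors of ∂_1 are all 1, so H_0 = Z.
  H_1: rank ker ∂_1 − rank ∂_2 = (9 − 6) − 0 = 3, and there is no ∂_2, so H_1 = Z^3.

(K is a triangulation of a wedge of 3 circles.)

H_0 ≅ Z,  H_1 ≅ Z^3.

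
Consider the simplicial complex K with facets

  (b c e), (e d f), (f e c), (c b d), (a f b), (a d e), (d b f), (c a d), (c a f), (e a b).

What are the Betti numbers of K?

b_0 = 1, b_1 = 0, b_2 = 0.

K has 6 vertices, 15 edges, 10 triangles.
rank ∂_0 = 0, rank ∂_1 = 5 ⇒ b_0 = 6 − 0 − 5 = 1; all invariant factors of ∂_1 are 1 so no torsion. So H_0 = Z.
rank ∂_1 = 5, rank ∂_2 = 10 ⇒ b_1 = 15 − 5 − 10 = 0; ∂_2 has invariant factor(s) [2] giving torsion. So H_1 = Z/2.
rank ∂_2 = 10, rank ∂_3 = 0 ⇒ b_2 = 10 − 10 − 0 = 0. So H_2 = 0.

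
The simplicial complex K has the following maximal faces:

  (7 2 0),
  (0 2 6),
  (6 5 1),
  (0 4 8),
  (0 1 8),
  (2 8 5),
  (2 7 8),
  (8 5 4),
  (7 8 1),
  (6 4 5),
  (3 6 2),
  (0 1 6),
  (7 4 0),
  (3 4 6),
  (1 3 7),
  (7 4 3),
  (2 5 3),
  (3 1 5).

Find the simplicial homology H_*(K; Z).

We work with the vertex ordering 0 < 1 < 2 < 3 < 4 < 5 < 6 < 7 < 8. The simplices of K, each written with vertices in increasing order, are:

  0-simplices (9): [0], [1], [2], [3], [4], [5], [6], [7], [8]
  1-simplices (27): (27 of them)
  2-simplices (18): [0,1,6], [0,1,8], [0,2,6], [0,2,7], [0,4,7], [0,4,8], [1,3,5], [1,3,7], [1,5,6], [1,7,8], [2,3,5], [2,3,6], [2,5,8], [2,7,8], [3,4,6], [3,4,7], [4,5,6], [4,5,8]

giving chain groups C_0 ≅ Z^9, C_1 ≅ Z^27, C_2 ≅ Z^18.

The boundary map ∂_1: C_1 → C_0 maps an edge to its endpoints' difference, ∂[p,q] = q − p. For instance
  ∂[0,8] = [8] − [0].
This gives a 9×27 integer matrix of rank 8; reducing to Smith normal form yields diagonal entries (1,1,1,1,1,1,1,1).

∂_2: C_2 → C_1 sends each 2-simplex [p,q,r] to [q,r] − [p,r] + [p,q]. For instance
  ∂[0,1,6] = [1,6] − [0,6] + [0,1],
  ∂[0,1,8] = [1,8] − [0,8] + [0,1].
The 27×18 boundary matrix has rank 18 and Smith normal form diag(1,1,1,1,1,1,1,1,1,1,1,1,1,1,1,1,1,2).

From H_k ≅ ker(∂_k) / im(∂_{k+1}) we obtain:

  H_0: rank C_0 − rank ∂_1 = 9 − 8 = 1, and the invariant factors of ∂_1 are all 1, so H_0 = Z.
  H_1: rank ker ∂_1 − rank ∂_2 = (27 − 8) − 18 = 1, and ∂_2 has invariant factor 2 > 1, so H_1 = Z ⊕ Z/2.
  H_2: rank ker ∂_2 − rank ∂_3 = (18 − 18) − 0 = 0, and there is no ∂_3, so H_2 = 0.

H_0 = Z,  H_1 = Z ⊕ Z/2,  H_2 = 0.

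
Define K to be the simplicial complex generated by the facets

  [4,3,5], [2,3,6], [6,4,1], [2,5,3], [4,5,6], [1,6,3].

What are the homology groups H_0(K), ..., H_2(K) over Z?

H_0 = Z,  H_1 = Z,  H_2 = 0.

K has 6 vertices, 12 edges, 6 triangles.
rank ∂_0 = 0, rank ∂_1 = 5 ⇒ b_0 = 6 − 0 − 5 = 1; all invariant factors of ∂_1 are 1 so no torsion. So H_0 = Z.
rank ∂_1 = 5, rank ∂_2 = 6 ⇒ b_1 = 12 − 5 − 6 = 1; all invariant factors of ∂_2 are 1 so no torsion. So H_1 = Z.
rank ∂_2 = 6, rank ∂_3 = 0 ⇒ b_2 = 6 − 6 − 0 = 0. So H_2 = 0.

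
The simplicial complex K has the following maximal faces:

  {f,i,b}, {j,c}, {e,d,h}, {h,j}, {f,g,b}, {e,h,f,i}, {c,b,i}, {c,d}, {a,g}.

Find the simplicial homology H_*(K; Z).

H_0 ≅ Z,  H_1 ≅ Z^2,  H_2 = 0,  H_3 = 0.

We work with the vertex ordering a < b < c < d < e < f < g < h < i < j. The simplices of K, each written with vertices in increasing order, are:

  0-simplices (10): a, b, c, d, e, f, g, h, i, j
  1-simplices (18): ag, bc, bf, bg, bi, cd, ci, cj, de, dh, ef, eh, ei, fg, fh, fi, hi, hj
  2-simplices (8): bci, bfg, bfi, deh, efh, efi, ehi, fhi
  3-simplices (1): efhi

so the chain groups are C_0 ≅ Z^10, C_1 ≅ Z^18, C_2 ≅ Z^8, C_3 ≅ Z^1.

Boundary ∂_1: C_1 → C_0 maps an edge to its endpoints' difference, ∂[p,q] = q − p.
The 10×18 boundary matrix has rank 9 and Smith normal form diag(1,1,1,1,1,1,1,1,1).

Boundary ∂_2: C_2 → C_1 acts by ∂[p,q,r] = [q,r] − [p,r] + [p,q]. For instance
  ∂fhi = hi − fi + fh,
  ∂bfg = fg − bg + bf.
The 18×8 boundary matrix has rank 7 and Smith normal form diag(1,1,1,1,1,1,1).

∂_3: C_3 → C_2 sends each 3-simplex σ to the alternating sum Σ_i (−1)^i (σ with its i-th vertex removed). For instance
  ∂efhi = fhi − ehi + efi − efh.
The 8×1 boundary matrix has rank 1 and Smith normal form diag(1).

Now H_k = ker ∂_k / im ∂_{k+1}, so:

  H_0: rank C_0 − rank ∂_1 = 10 − 9 = 1, and the invariant factors of ∂_1 are all 1, so H_0 ≅ Z.
  H_1: rank ker ∂_1 − rank ∂_2 = (18 − 9) − 7 = 2, and the invariant factors of ∂_2 are all 1, so H_1 ≅ Z^2.
  H_2: rank ker ∂_2 − rank ∂_3 = (8 − 7) − 1 = 0, and the invariant factors of ∂_3 are all 1, so H_2 ≅ 0.
  H_3: rank ker ∂_3 − rank ∂_4 = (1 − 1) − 0 = 0, and there is no ∂_4, so H_3 ≅ 0.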